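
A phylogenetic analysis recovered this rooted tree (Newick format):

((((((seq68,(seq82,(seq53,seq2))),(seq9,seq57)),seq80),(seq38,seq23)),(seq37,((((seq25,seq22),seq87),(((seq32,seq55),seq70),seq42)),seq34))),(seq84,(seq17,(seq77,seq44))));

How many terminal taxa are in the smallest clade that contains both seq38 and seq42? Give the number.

The MRCA of seq38 and seq42 is the node subtending (((((seq68,(seq82,(seq53,seq2))),(seq9,seq57)),seq80),(seq38,seq23)),(seq37,((((seq25,seq22),seq87),(((seq32,seq55),seq70),seq42)),seq34))).
That clade contains 18 terminal taxa: seq2, seq22, seq23, seq25, seq32, seq34, seq37, seq38, seq42, seq53, seq55, seq57, seq68, seq70, seq80, seq82, seq87, seq9.

18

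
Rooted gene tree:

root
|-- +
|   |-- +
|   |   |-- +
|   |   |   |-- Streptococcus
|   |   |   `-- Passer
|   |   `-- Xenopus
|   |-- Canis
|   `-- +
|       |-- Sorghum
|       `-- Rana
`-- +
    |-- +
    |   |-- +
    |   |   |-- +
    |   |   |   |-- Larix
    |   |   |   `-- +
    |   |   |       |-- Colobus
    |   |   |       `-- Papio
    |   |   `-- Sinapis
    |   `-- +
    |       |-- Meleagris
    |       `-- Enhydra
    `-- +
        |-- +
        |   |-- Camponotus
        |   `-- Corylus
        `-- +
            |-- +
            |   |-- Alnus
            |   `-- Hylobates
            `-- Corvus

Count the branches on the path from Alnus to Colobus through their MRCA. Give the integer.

9

The MRCA of Alnus and Colobus is the node subtending ((((Larix,(Colobus,Papio)),Sinapis),(Meleagris,Enhydra)),((Camponotus,Corylus),((Alnus,Hylobates),Corvus))).
From Alnus up to that node: 4 branches. From Colobus up to the same node: 5 branches. Total: 4 + 5 = 9.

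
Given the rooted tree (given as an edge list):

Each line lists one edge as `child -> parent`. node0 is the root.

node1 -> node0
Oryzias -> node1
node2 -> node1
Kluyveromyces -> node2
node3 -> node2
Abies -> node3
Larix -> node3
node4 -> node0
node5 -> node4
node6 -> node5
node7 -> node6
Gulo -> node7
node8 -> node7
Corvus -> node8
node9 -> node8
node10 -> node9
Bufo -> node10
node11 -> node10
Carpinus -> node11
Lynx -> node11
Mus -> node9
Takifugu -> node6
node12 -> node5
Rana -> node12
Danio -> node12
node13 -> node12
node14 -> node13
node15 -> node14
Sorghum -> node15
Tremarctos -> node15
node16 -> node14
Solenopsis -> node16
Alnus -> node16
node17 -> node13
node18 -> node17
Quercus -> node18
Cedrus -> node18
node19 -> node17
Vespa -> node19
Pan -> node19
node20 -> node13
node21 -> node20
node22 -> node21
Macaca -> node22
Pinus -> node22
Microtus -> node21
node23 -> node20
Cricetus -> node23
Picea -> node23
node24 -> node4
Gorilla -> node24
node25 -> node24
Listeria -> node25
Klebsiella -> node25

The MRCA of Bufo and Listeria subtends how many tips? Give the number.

The MRCA of Bufo and Listeria is the node subtending ((((Gulo,(Corvus,((Bufo,(Carpinus,Lynx)),Mus))),Takifugu),(Rana,Danio,(((Sorghum,Tremarctos),(Solenopsis,Alnus)),((Quercus,Cedrus),(Vespa,Pan)),(((Macaca,Pinus),Microtus),(Cricetus,Picea))))),(Gorilla,(Listeria,Klebsiella))).
That clade contains 25 terminal taxa: Alnus, Bufo, Carpinus, Cedrus, Corvus, Cricetus, Danio, Gorilla, Gulo, Klebsiella, Listeria, Lynx, Macaca, Microtus, Mus, Pan, Picea, Pinus, Quercus, Rana, Solenopsis, Sorghum, Takifugu, Tremarctos, Vespa.

25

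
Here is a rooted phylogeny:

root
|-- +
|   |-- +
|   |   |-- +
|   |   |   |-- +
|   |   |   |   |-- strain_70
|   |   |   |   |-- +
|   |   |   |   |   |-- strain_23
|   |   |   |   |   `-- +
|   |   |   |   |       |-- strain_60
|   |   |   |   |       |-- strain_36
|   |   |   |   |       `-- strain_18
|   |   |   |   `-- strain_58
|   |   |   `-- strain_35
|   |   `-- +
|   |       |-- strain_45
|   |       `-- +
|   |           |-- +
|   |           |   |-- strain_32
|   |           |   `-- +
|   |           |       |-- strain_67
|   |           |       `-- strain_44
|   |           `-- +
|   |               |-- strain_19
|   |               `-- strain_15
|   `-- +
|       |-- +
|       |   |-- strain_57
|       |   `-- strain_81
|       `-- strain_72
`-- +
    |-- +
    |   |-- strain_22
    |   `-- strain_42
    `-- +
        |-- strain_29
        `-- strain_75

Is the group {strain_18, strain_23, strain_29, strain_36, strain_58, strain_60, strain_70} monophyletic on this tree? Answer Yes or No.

The MRCA of the listed taxa is the root, so the smallest clade containing them is the whole tree.
That clade also contains strain_15, strain_19, strain_22, strain_32, strain_35, strain_42, strain_44, strain_45, strain_57, strain_67, strain_72, strain_75, strain_81, which are not in the proposed group, so the group is not monophyletic.

No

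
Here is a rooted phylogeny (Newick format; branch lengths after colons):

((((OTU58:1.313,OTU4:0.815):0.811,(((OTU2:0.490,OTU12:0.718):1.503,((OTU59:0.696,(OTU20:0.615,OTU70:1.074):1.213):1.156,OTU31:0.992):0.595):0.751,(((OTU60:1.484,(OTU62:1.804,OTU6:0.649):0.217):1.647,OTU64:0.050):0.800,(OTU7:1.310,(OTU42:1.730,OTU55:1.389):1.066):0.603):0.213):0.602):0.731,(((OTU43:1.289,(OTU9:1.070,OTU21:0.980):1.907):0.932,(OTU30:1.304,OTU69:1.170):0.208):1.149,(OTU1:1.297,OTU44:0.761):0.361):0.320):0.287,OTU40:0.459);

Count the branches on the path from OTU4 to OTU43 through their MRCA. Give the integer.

The MRCA of OTU4 and OTU43 is the node subtending (((OTU58,OTU4),(((OTU2,OTU12),((OTU59,(OTU20,OTU70)),OTU31)),(((OTU60,(OTU62,OTU6)),OTU64),(OTU7,(OTU42,OTU55))))),(((OTU43,(OTU9,OTU21)),(OTU30,OTU69)),(OTU1,OTU44))).
From OTU4 up to that node: 3 branches. From OTU43 up to the same node: 4 branches. Total: 3 + 4 = 7.

7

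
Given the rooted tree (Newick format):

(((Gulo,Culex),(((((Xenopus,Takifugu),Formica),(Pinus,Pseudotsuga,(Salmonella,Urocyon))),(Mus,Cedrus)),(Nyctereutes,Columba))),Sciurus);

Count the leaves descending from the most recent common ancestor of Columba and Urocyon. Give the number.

The MRCA of Columba and Urocyon is the node subtending (((((Xenopus,Takifugu),Formica),(Pinus,Pseudotsuga,(Salmonella,Urocyon))),(Mus,Cedrus)),(Nyctereutes,Columba)).
That clade contains 11 terminal taxa: Cedrus, Columba, Formica, Mus, Nyctereutes, Pinus, Pseudotsuga, Salmonella, Takifugu, Urocyon, Xenopus.

11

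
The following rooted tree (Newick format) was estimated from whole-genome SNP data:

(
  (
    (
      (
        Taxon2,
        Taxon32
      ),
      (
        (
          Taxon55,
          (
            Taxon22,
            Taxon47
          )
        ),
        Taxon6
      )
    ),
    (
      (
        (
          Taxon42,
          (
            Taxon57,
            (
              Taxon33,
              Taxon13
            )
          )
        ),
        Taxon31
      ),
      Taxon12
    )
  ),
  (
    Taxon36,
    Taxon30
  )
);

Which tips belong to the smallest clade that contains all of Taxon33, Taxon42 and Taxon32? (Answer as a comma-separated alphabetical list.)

Taxon12, Taxon13, Taxon2, Taxon22, Taxon31, Taxon32, Taxon33, Taxon42, Taxon47, Taxon55, Taxon57, Taxon6

Tracing Taxon33: it sits inside (Taxon33,Taxon13).
Tracing Taxon42: it sits inside (Taxon42,(Taxon57,(Taxon33,Taxon13))).
Tracing Taxon32: it sits inside (Taxon2,Taxon32).
The smallest clade enclosing all 3 is (((Taxon2,Taxon32),((Taxon55,(Taxon22,Taxon47)),Taxon6)),(((Taxon42,(Taxon57,(Taxon33,Taxon13))),Taxon31),Taxon12)); the answer is its 12 terminal taxa in alphabetical order.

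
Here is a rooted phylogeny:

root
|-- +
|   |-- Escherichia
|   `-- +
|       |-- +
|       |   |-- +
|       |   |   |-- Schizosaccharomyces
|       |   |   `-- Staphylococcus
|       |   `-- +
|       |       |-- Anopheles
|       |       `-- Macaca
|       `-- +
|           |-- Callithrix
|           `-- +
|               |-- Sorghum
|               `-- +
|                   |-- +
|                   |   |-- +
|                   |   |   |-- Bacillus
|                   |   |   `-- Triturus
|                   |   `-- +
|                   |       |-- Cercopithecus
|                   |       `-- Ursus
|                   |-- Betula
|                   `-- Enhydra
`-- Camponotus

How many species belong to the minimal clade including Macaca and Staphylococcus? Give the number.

The MRCA of Macaca and Staphylococcus is the node subtending ((Schizosaccharomyces,Staphylococcus),(Anopheles,Macaca)).
That clade contains 4 terminal taxa: Anopheles, Macaca, Schizosaccharomyces, Staphylococcus.

4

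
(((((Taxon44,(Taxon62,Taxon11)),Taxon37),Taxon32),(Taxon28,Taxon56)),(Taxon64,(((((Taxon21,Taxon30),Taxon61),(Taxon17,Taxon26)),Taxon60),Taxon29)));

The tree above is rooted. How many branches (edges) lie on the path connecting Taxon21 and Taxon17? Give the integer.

The MRCA of Taxon21 and Taxon17 is the node subtending (((Taxon21,Taxon30),Taxon61),(Taxon17,Taxon26)).
From Taxon21 up to that node: 3 branches. From Taxon17 up to the same node: 2 branches. Total: 3 + 2 = 5.

5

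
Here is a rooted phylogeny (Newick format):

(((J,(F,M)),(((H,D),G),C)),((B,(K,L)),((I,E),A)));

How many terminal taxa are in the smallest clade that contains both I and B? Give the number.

The MRCA of I and B is the node subtending ((B,(K,L)),((I,E),A)).
That clade contains 6 terminal taxa: A, B, E, I, K, L.

6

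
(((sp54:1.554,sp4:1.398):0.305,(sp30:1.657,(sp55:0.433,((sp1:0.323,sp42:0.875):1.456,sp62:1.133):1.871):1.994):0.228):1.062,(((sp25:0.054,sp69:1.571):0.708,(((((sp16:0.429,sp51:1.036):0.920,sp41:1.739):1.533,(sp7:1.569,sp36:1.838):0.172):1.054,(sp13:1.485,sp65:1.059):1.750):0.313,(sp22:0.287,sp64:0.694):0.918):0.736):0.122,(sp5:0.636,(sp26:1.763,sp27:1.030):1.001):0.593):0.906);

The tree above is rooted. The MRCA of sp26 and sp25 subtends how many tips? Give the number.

14

The MRCA of sp26 and sp25 is the node subtending (((sp25,sp69),(((((sp16,sp51),sp41),(sp7,sp36)),(sp13,sp65)),(sp22,sp64))),(sp5,(sp26,sp27))).
That clade contains 14 terminal taxa: sp13, sp16, sp22, sp25, sp26, sp27, sp36, sp41, sp5, sp51, sp64, sp65, sp69, sp7.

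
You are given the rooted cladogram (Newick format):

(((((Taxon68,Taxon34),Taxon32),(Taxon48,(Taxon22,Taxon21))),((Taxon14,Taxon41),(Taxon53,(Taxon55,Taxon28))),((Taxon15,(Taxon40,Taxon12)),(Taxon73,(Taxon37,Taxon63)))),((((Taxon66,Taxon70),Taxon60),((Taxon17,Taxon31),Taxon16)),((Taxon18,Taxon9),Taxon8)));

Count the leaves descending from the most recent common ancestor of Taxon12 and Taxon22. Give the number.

The MRCA of Taxon12 and Taxon22 is the node subtending ((((Taxon68,Taxon34),Taxon32),(Taxon48,(Taxon22,Taxon21))),((Taxon14,Taxon41),(Taxon53,(Taxon55,Taxon28))),((Taxon15,(Taxon40,Taxon12)),(Taxon73,(Taxon37,Taxon63)))).
That clade contains 17 terminal taxa: Taxon12, Taxon14, Taxon15, Taxon21, Taxon22, Taxon28, Taxon32, Taxon34, Taxon37, Taxon40, Taxon41, Taxon48, Taxon53, Taxon55, Taxon63, Taxon68, Taxon73.

17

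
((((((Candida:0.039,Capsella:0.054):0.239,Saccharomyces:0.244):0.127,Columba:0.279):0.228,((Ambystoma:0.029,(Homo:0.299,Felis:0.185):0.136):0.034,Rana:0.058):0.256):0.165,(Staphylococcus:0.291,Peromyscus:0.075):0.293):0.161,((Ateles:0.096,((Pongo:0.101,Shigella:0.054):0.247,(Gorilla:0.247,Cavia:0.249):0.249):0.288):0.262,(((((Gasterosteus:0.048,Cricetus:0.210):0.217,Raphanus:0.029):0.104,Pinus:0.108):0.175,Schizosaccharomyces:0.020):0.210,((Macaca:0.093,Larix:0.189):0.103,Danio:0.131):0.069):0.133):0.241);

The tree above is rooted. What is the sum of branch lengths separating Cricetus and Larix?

The path runs Cricetus → … → MRCA → … → Larix; the MRCA is the node subtending (((((Gasterosteus,Cricetus),Raphanus),Pinus),Schizosaccharomyces),((Macaca,Larix),Danio)).
Branch lengths along that path: 0.210 + 0.217 + 0.104 + 0.175 + 0.210 + 0.069 + 0.103 + 0.189 = 1.277.

1.277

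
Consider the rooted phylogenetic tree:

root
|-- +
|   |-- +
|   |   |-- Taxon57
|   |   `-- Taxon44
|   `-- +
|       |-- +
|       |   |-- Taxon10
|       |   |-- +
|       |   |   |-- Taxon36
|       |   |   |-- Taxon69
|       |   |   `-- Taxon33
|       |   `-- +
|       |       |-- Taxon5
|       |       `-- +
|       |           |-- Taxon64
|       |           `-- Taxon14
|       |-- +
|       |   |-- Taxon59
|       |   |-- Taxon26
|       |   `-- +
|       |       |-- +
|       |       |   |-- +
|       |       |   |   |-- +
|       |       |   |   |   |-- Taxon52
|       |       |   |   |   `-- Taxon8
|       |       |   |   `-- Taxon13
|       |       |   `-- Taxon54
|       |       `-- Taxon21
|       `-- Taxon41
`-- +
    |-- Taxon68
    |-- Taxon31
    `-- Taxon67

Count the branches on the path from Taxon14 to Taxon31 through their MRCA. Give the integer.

The MRCA of Taxon14 and Taxon31 is the root of the tree.
From Taxon14 up to that node: 6 branches. From Taxon31 up to the same node: 2 branches. Total: 6 + 2 = 8.

8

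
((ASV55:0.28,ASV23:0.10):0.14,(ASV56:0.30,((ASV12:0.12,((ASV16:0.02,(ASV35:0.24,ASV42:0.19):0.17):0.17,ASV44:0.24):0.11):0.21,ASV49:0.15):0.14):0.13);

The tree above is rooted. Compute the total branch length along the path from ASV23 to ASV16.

The path runs ASV23 → … → MRCA → … → ASV16; the MRCA is the root of the tree.
Branch lengths along that path: 0.10 + 0.14 + 0.13 + 0.14 + 0.21 + 0.11 + 0.17 + 0.02 = 1.02.

1.02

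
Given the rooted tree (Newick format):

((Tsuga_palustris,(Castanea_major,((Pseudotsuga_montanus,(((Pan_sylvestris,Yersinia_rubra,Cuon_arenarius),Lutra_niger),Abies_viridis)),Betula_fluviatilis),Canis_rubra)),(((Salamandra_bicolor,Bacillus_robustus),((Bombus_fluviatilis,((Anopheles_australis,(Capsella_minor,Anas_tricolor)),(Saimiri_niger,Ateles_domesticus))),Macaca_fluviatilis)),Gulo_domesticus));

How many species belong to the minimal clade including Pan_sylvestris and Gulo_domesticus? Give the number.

20

The MRCA of Pan_sylvestris and Gulo_domesticus is the root, so the clade is the entire tree.
That clade contains 20 terminal taxa: Abies_viridis, Anas_tricolor, Anopheles_australis, Ateles_domesticus, Bacillus_robustus, Betula_fluviatilis, Bombus_fluviatilis, Canis_rubra, Capsella_minor, Castanea_major, Cuon_arenarius, Gulo_domesticus, Lutra_niger, Macaca_fluviatilis, Pan_sylvestris, Pseudotsuga_montanus, Saimiri_niger, Salamandra_bicolor, Tsuga_palustris, Yersinia_rubra.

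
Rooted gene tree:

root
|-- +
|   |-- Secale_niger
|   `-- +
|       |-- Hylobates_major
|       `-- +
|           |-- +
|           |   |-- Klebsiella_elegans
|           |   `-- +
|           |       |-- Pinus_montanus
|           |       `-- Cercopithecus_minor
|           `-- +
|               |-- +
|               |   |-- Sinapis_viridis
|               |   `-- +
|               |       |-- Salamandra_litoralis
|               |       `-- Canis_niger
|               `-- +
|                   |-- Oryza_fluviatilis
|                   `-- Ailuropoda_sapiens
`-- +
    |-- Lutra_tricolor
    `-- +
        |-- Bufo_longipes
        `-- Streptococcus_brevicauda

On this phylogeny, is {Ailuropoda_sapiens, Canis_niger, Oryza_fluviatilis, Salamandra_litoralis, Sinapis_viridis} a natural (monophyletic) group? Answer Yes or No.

Yes

The most recent common ancestor of these taxa subtends ((Sinapis_viridis,(Salamandra_litoralis,Canis_niger)),(Oryza_fluviatilis,Ailuropoda_sapiens)).
That clade has exactly 5 tips — every listed taxon and nothing else — so the group is monophyletic.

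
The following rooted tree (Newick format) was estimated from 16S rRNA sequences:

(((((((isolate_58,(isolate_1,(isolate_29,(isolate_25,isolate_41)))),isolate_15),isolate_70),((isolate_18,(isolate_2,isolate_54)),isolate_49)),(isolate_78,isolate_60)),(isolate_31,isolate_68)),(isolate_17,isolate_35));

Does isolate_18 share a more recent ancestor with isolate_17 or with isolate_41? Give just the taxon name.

The MRCA of isolate_18 and isolate_41 subtends ((((isolate_58,(isolate_1,(isolate_29,(isolate_25,isolate_41)))),isolate_15),isolate_70),((isolate_18,(isolate_2,isolate_54)),isolate_49)) (11 taxa).
The MRCA of isolate_18 and isolate_17 is the root, subtending the entire tree (17 taxa).
The first is nested inside the second, so isolate_18 shares a more recent common ancestor with isolate_41.

isolate_41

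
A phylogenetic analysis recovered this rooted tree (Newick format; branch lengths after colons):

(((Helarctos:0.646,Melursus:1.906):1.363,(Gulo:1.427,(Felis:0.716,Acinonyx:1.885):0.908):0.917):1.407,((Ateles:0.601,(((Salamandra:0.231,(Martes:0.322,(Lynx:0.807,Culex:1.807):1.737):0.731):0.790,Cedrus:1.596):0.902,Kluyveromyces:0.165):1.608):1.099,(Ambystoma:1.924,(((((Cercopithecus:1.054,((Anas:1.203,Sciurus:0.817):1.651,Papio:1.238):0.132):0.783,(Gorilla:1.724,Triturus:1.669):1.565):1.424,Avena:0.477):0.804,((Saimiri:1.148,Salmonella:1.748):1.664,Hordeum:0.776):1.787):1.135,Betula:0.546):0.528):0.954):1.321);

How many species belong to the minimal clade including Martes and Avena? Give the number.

19

The MRCA of Martes and Avena is the node subtending ((Ateles,(((Salamandra,(Martes,(Lynx,Culex))),Cedrus),Kluyveromyces)),(Ambystoma,(((((Cercopithecus,((Anas,Sciurus),Papio)),(Gorilla,Triturus)),Avena),((Saimiri,Salmonella),Hordeum)),Betula))).
That clade contains 19 terminal taxa: Ambystoma, Anas, Ateles, Avena, Betula, Cedrus, Cercopithecus, Culex, Gorilla, Hordeum, Kluyveromyces, Lynx, Martes, Papio, Saimiri, Salamandra, Salmonella, Sciurus, Triturus.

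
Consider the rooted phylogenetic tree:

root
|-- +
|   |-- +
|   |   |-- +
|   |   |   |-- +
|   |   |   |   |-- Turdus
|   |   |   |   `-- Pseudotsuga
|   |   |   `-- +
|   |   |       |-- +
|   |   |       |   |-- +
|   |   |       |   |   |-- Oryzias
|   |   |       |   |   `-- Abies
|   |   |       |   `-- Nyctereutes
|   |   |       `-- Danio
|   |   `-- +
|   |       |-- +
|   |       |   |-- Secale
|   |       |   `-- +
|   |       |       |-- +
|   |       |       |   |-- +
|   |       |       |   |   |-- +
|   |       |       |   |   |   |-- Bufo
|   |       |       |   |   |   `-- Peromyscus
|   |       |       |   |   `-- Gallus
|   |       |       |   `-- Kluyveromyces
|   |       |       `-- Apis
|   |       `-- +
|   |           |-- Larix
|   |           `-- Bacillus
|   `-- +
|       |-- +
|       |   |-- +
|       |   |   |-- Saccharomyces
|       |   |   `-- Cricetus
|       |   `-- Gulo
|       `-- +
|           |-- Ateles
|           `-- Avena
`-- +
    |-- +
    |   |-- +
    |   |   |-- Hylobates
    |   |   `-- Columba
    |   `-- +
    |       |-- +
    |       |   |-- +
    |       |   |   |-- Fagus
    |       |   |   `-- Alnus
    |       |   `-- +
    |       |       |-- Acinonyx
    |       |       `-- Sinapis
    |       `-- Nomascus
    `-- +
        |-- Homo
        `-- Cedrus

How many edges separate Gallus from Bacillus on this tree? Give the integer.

The MRCA of Gallus and Bacillus is the node subtending ((Secale,((((Bufo,Peromyscus),Gallus),Kluyveromyces),Apis)),(Larix,Bacillus)).
From Gallus up to that node: 5 branches. From Bacillus up to the same node: 2 branches. Total: 5 + 2 = 7.

7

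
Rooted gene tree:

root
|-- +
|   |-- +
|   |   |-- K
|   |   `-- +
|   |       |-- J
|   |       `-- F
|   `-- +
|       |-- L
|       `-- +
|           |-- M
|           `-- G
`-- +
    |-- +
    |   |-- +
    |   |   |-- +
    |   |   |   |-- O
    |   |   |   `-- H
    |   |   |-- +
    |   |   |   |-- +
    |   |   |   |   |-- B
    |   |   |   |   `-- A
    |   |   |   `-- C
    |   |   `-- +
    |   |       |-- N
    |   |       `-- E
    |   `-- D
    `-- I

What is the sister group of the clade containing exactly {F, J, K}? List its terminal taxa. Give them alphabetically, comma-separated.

G, L, M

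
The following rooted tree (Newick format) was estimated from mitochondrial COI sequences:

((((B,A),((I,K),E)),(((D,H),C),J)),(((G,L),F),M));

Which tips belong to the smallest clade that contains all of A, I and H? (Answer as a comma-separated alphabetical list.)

A, B, C, D, E, H, I, J, K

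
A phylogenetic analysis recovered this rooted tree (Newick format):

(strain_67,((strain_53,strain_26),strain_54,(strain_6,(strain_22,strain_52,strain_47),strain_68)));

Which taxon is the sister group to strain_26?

strain_53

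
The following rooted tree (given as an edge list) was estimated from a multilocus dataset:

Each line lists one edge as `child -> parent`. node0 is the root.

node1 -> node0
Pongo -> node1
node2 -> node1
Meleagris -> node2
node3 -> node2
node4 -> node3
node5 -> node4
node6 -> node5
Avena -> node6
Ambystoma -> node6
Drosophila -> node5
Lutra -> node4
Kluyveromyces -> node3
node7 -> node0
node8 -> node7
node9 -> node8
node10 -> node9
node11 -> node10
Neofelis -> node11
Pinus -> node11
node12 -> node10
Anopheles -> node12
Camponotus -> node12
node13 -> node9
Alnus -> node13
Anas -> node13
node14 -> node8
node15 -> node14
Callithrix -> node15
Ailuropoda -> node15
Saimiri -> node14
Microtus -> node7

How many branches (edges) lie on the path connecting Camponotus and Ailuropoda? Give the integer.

7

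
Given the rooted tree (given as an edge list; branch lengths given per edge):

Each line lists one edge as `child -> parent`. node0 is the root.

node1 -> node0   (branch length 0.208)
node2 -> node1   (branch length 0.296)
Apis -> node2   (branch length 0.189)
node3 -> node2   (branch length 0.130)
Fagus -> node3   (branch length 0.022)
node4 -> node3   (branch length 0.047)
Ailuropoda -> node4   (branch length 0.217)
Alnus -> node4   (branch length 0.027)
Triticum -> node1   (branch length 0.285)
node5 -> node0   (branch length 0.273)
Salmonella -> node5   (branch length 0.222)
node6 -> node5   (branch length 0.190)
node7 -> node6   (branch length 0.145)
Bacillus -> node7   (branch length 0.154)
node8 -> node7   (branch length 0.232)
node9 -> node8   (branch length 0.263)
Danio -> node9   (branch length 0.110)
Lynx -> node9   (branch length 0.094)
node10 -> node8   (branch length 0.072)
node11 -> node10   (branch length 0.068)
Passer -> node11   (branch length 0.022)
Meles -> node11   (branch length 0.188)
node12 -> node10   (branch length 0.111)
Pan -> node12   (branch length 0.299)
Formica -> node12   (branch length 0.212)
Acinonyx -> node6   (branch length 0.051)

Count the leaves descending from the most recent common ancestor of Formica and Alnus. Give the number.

The MRCA of Formica and Alnus is the root, so the clade is the entire tree.
That clade contains 14 terminal taxa: Acinonyx, Ailuropoda, Alnus, Apis, Bacillus, Danio, Fagus, Formica, Lynx, Meles, Pan, Passer, Salmonella, Triticum.

14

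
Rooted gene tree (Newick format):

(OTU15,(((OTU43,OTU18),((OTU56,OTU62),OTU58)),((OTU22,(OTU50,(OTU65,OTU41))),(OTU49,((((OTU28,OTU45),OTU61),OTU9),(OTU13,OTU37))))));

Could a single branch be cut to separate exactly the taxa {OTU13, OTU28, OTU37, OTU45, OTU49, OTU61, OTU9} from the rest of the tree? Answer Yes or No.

Yes

The most recent common ancestor of these taxa subtends (OTU49,((((OTU28,OTU45),OTU61),OTU9),(OTU13,OTU37))).
That clade has exactly 7 tips — every listed taxon and nothing else — so the group is monophyletic.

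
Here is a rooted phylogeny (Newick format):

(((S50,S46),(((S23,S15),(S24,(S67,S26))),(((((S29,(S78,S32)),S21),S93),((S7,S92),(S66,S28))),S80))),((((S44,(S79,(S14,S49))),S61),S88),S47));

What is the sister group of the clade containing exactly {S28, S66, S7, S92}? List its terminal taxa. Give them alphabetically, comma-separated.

S21, S29, S32, S78, S93

The clade containing exactly {S28, S66, S7, S92} attaches to the tree at the node subtending ((((S29,(S78,S32)),S21),S93),((S7,S92),(S66,S28))).
The other lineage descending from that same node — the sister group — is (((S29,(S78,S32)),S21),S93); its 5 tips in alphabetical order are the answer.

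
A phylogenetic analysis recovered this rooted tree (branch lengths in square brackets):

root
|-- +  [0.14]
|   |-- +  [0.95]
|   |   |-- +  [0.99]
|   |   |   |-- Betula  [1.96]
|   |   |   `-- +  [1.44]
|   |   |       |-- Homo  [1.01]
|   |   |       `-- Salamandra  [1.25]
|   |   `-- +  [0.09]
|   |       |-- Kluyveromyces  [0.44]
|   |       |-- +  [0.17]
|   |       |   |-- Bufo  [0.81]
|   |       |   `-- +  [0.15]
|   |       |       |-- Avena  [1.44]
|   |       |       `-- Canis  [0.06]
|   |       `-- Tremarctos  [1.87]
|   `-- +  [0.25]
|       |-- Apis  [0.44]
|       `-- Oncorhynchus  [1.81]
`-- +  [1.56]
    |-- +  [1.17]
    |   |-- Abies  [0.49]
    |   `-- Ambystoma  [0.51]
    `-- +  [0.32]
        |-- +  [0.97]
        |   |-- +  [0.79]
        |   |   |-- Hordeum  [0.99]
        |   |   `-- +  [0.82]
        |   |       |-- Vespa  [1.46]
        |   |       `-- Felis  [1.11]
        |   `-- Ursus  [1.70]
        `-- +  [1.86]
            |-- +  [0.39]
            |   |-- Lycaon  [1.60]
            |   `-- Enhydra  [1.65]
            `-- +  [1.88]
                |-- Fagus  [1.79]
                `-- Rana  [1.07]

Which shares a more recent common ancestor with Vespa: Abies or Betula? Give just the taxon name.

Abies

The MRCA of Vespa and Abies subtends ((Abies,Ambystoma),(((Hordeum,(Vespa,Felis)),Ursus),((Lycaon,Enhydra),(Fagus,Rana)))) (10 taxa).
The MRCA of Vespa and Betula is the root, subtending the entire tree (20 taxa).
The first is nested inside the second, so Vespa shares a more recent common ancestor with Abies.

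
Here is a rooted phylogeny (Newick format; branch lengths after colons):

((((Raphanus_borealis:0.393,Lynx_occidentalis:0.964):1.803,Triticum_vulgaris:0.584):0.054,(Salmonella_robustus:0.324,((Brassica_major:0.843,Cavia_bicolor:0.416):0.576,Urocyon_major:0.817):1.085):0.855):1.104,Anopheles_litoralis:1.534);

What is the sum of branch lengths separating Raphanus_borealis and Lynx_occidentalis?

1.357

The path runs Raphanus_borealis → … → MRCA → … → Lynx_occidentalis; the MRCA is the node subtending (Raphanus_borealis,Lynx_occidentalis).
Branch lengths along that path: 0.393 + 0.964 = 1.357.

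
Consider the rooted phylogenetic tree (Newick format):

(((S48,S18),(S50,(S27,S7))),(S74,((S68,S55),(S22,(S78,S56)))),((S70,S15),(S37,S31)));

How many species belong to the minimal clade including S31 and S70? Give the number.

The MRCA of S31 and S70 is the node subtending ((S70,S15),(S37,S31)).
That clade contains 4 terminal taxa: S15, S31, S37, S70.

4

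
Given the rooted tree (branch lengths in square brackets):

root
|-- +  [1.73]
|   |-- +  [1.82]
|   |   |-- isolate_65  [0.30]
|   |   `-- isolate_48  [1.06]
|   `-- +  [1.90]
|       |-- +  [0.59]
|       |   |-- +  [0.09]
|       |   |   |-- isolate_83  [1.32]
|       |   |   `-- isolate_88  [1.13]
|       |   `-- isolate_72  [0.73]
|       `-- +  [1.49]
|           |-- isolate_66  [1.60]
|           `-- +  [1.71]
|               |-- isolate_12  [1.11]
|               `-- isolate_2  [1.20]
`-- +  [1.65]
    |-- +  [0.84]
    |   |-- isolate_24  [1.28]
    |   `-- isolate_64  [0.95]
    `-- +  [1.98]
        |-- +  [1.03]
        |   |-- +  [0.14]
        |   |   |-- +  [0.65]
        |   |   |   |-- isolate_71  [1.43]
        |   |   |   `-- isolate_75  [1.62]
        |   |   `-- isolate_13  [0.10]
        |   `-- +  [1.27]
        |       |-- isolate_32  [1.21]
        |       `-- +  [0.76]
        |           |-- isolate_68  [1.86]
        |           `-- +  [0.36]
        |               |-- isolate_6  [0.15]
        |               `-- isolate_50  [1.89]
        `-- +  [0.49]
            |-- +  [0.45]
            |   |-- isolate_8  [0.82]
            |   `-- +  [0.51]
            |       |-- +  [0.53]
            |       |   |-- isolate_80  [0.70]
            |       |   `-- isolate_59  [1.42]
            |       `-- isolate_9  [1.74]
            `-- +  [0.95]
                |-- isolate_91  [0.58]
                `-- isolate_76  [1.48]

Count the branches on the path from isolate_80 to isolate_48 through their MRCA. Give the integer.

10

The MRCA of isolate_80 and isolate_48 is the root of the tree.
From isolate_80 up to that node: 7 branches. From isolate_48 up to the same node: 3 branches. Total: 7 + 3 = 10.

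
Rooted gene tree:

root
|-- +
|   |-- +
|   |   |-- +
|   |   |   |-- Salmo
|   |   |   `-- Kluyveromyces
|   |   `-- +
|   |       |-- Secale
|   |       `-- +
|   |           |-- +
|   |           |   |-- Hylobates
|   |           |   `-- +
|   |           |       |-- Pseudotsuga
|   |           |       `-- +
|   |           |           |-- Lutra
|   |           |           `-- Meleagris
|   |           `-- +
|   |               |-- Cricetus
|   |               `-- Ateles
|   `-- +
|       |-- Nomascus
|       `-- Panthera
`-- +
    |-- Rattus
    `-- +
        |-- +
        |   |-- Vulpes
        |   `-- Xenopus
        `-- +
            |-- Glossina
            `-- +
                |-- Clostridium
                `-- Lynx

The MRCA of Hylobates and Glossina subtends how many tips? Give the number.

The MRCA of Hylobates and Glossina is the root, so the clade is the entire tree.
That clade contains 17 terminal taxa: Ateles, Clostridium, Cricetus, Glossina, Hylobates, Kluyveromyces, Lutra, Lynx, Meleagris, Nomascus, Panthera, Pseudotsuga, Rattus, Salmo, Secale, Vulpes, Xenopus.

17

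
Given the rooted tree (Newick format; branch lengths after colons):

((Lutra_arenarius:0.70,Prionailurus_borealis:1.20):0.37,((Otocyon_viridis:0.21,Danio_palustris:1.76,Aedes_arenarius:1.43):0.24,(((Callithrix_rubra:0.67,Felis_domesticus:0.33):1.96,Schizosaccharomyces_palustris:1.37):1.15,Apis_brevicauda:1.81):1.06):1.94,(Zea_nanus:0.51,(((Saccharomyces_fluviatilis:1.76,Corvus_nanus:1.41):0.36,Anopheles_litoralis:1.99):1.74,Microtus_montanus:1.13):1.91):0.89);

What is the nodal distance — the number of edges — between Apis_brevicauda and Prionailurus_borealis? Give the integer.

The MRCA of Apis_brevicauda and Prionailurus_borealis is the root of the tree.
From Apis_brevicauda up to that node: 3 branches. From Prionailurus_borealis up to the same node: 2 branches. Total: 3 + 2 = 5.

5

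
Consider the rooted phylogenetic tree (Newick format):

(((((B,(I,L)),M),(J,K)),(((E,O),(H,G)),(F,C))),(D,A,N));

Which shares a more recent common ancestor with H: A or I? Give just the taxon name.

The MRCA of H and I subtends ((((B,(I,L)),M),(J,K)),(((E,O),(H,G)),(F,C))) (12 taxa).
The MRCA of H and A is the root, subtending the entire tree (15 taxa).
The first is nested inside the second, so H shares a more recent common ancestor with I.

I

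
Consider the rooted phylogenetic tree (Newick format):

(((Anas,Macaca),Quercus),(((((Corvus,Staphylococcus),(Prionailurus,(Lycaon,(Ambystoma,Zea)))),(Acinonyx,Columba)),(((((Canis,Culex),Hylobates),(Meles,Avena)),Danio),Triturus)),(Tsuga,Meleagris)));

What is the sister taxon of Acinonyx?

Acinonyx attaches to the tree at the node subtending (Acinonyx,Columba).
The other lineage descending from that same node — the sister group — is the single tip Columba.

Columba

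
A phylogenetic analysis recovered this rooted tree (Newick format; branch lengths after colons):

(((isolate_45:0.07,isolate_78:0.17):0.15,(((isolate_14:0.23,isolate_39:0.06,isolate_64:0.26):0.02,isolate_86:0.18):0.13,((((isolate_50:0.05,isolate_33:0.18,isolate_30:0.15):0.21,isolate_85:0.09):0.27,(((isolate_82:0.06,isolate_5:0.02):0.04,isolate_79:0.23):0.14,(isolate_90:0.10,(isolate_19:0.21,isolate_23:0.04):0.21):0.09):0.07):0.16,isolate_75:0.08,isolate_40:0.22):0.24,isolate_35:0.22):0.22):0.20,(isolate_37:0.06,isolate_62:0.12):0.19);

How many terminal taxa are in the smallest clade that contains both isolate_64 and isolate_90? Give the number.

The MRCA of isolate_64 and isolate_90 is the node subtending (((isolate_14,isolate_39,isolate_64),isolate_86),((((isolate_50,isolate_33,isolate_30),isolate_85),(((isolate_82,isolate_5),isolate_79),(isolate_90,(isolate_19,isolate_23)))),isolate_75,isolate_40),isolate_35).
That clade contains 17 terminal taxa: isolate_14, isolate_19, isolate_23, isolate_30, isolate_33, isolate_35, isolate_39, isolate_40, isolate_5, isolate_50, isolate_64, isolate_75, isolate_79, isolate_82, isolate_85, isolate_86, isolate_90.

17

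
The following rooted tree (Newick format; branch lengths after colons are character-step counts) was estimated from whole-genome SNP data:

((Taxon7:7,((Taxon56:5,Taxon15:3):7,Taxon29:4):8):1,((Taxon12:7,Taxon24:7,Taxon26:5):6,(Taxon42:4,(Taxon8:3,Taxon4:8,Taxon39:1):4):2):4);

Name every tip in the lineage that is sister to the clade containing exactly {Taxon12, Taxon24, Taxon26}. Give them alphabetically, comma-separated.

Taxon39, Taxon4, Taxon42, Taxon8

The clade containing exactly {Taxon12, Taxon24, Taxon26} attaches to the tree at the node subtending ((Taxon12,Taxon24,Taxon26),(Taxon42,(Taxon8,Taxon4,Taxon39))).
The other lineage descending from that same node — the sister group — is (Taxon42,(Taxon8,Taxon4,Taxon39)); its 4 tips in alphabetical order are the answer.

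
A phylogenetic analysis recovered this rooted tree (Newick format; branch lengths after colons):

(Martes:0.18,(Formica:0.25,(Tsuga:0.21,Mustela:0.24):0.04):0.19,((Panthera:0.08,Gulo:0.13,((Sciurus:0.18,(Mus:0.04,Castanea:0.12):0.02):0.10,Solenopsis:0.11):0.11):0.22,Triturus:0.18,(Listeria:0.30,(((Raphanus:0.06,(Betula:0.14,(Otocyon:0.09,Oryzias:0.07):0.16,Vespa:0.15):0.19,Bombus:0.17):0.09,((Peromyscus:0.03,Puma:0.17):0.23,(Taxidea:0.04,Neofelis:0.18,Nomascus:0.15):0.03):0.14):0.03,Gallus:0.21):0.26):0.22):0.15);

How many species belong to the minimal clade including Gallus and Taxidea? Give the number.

The MRCA of Gallus and Taxidea is the node subtending (((Raphanus,(Betula,(Otocyon,Oryzias),Vespa),Bombus),((Peromyscus,Puma),(Taxidea,Neofelis,Nomascus))),Gallus).
That clade contains 12 terminal taxa: Betula, Bombus, Gallus, Neofelis, Nomascus, Oryzias, Otocyon, Peromyscus, Puma, Raphanus, Taxidea, Vespa.

12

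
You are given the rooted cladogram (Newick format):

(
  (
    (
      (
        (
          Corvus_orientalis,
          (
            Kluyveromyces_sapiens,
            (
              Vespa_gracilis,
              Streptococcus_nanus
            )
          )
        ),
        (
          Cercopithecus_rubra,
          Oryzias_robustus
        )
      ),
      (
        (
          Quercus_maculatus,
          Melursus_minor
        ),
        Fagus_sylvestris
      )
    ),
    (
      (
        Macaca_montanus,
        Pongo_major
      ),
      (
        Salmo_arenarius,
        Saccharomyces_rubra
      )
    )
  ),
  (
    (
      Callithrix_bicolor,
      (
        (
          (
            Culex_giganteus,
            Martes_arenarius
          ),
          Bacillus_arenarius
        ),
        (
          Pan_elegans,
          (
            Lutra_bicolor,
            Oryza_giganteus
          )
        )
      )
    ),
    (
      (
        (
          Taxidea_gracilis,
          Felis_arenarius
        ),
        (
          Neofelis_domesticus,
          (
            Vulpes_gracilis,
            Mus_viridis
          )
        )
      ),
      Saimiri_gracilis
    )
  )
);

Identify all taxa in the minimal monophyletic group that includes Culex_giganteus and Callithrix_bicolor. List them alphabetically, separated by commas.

Tracing Culex_giganteus: it sits inside (Culex_giganteus,Martes_arenarius).
Tracing Callithrix_bicolor: it sits inside (Callithrix_bicolor,(((Culex_giganteus,Martes_arenarius),Bacillus_arenarius),(Pan_elegans,(Lutra_bicolor,Oryza_giganteus)))).
The smallest clade enclosing both is (Callithrix_bicolor,(((Culex_giganteus,Martes_arenarius),Bacillus_arenarius),(Pan_elegans,(Lutra_bicolor,Oryza_giganteus)))); the answer is its 7 terminal taxa in alphabetical order.

Bacillus_arenarius, Callithrix_bicolor, Culex_giganteus, Lutra_bicolor, Martes_arenarius, Oryza_giganteus, Pan_elegans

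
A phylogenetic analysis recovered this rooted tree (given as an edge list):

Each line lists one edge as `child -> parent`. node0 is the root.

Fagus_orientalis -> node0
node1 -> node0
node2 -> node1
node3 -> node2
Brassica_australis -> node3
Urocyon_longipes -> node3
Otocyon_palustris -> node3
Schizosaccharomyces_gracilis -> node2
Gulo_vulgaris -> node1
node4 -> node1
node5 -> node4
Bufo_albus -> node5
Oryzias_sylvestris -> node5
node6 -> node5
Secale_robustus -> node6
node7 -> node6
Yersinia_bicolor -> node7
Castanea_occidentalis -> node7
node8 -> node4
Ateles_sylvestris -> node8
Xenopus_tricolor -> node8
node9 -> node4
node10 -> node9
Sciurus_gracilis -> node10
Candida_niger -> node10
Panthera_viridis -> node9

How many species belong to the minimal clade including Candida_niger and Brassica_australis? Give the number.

15

The MRCA of Candida_niger and Brassica_australis is the node subtending (((Brassica_australis,Urocyon_longipes,Otocyon_palustris),Schizosaccharomyces_gracilis),Gulo_vulgaris,((Bufo_albus,Oryzias_sylvestris,(Secale_robustus,(Yersinia_bicolor,Castanea_occidentalis))),(Ateles_sylvestris,Xenopus_tricolor),((Sciurus_gracilis,Candida_niger),Panthera_viridis))).
That clade contains 15 terminal taxa: Ateles_sylvestris, Brassica_australis, Bufo_albus, Candida_niger, Castanea_occidentalis, Gulo_vulgaris, Oryzias_sylvestris, Otocyon_palustris, Panthera_viridis, Schizosaccharomyces_gracilis, Sciurus_gracilis, Secale_robustus, Urocyon_longipes, Xenopus_tricolor, Yersinia_bicolor.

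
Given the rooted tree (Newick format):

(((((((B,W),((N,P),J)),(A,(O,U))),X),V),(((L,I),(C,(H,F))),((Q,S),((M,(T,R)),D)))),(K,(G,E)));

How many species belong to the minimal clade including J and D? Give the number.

The MRCA of J and D is the node subtending ((((((B,W),((N,P),J)),(A,(O,U))),X),V),(((L,I),(C,(H,F))),((Q,S),((M,(T,R)),D)))).
That clade contains 21 terminal taxa: A, B, C, D, F, H, I, J, L, M, N, O, P, Q, R, S, T, U, V, W, X.

21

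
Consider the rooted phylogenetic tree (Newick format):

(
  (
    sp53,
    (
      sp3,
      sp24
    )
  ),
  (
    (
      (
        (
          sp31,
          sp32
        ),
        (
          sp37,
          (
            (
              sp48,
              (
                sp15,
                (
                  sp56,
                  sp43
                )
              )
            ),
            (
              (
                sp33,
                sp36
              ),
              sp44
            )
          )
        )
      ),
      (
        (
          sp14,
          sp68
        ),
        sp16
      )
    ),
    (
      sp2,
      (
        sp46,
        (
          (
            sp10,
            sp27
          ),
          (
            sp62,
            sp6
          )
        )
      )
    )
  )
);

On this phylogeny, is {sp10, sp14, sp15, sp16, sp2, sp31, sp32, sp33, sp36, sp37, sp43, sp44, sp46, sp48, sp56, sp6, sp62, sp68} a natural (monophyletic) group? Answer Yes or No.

No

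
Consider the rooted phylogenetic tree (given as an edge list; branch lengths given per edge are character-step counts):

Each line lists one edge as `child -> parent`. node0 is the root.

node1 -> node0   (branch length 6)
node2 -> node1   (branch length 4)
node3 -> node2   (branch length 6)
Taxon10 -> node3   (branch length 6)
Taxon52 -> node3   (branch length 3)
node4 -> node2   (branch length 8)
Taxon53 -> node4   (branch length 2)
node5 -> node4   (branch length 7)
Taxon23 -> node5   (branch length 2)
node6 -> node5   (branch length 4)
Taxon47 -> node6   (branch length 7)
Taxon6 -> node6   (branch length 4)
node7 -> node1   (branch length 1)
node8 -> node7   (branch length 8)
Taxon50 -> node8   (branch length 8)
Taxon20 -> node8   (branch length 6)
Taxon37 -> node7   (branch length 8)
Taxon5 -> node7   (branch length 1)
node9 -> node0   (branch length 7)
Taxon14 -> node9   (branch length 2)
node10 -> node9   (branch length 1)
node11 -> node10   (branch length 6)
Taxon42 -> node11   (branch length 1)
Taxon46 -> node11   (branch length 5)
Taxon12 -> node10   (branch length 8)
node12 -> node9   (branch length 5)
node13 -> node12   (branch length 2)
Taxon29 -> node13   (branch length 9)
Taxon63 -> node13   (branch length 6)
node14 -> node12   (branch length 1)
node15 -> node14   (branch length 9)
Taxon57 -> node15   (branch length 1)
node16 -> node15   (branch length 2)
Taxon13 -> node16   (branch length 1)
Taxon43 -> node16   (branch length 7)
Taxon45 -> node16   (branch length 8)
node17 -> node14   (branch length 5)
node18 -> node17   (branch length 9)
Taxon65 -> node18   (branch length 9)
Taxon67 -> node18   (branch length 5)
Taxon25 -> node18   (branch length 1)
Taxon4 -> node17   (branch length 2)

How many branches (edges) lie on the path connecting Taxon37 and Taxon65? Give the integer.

9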